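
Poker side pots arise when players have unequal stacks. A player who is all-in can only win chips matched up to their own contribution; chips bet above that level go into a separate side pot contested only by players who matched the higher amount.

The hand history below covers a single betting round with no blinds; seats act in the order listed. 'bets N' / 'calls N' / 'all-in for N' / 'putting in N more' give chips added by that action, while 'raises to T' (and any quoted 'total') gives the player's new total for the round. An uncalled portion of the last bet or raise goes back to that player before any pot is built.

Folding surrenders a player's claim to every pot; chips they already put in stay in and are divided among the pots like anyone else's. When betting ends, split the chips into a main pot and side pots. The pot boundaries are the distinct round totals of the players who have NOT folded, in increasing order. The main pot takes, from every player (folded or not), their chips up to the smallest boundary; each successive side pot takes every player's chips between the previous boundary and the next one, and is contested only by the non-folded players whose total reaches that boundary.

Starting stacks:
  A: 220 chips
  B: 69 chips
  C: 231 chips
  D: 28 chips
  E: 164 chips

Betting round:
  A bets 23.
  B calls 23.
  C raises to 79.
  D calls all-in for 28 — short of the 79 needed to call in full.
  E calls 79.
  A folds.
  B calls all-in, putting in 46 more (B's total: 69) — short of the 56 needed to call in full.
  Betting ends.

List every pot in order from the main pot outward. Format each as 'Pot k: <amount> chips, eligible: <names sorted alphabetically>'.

Contributions: A=23, B=69, C=79, D=28, E=79
Folded: A
Pot levels (distinct totals of non-folded players): 28, 69, 79
Layer 1-28: A 23 + B 28 + C 28 + D 28 + E 28 = 135 chips; eligible B, C, D, E
Layer 29-69: 41 each from B, C, E = 41*3 = 123 chips; eligible B, C, E
Layer 70-79: 10 each from C, E = 10*2 = 20 chips; eligible C, E

Pot 1: 135 chips, eligible: B, C, D, E
Pot 2: 123 chips, eligible: B, C, E
Pot 3: 20 chips, eligible: C, E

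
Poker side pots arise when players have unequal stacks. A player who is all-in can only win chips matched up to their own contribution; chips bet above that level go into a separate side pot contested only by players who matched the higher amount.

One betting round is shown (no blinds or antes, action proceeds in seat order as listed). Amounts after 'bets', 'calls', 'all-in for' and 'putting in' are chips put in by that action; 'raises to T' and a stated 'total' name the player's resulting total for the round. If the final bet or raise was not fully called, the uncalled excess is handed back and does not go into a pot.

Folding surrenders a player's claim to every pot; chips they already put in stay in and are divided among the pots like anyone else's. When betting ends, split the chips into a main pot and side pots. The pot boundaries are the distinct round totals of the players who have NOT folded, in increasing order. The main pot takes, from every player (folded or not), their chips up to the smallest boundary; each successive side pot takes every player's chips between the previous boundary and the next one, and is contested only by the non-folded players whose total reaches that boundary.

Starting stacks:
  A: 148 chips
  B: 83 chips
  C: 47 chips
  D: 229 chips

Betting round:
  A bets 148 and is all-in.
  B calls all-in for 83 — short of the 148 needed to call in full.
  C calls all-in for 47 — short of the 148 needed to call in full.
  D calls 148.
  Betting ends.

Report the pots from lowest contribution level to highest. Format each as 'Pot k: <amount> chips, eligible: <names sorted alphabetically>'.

Pot 1: 188 chips, eligible: A, B, C, D
Pot 2: 108 chips, eligible: A, B, D
Pot 3: 130 chips, eligible: A, D

Derivation:
Contributions: A=148, B=83, C=47, D=148
Pot levels (distinct totals of non-folded players): 47, 83, 148
Layer 1-47: 47 each from A, B, C, D = 47*4 = 188 chips; eligible A, B, C, D
Layer 48-83: 36 each from A, B, D = 36*3 = 108 chips; eligible A, B, D
Layer 84-148: 65 each from A, D = 65*2 = 130 chips; eligible A, D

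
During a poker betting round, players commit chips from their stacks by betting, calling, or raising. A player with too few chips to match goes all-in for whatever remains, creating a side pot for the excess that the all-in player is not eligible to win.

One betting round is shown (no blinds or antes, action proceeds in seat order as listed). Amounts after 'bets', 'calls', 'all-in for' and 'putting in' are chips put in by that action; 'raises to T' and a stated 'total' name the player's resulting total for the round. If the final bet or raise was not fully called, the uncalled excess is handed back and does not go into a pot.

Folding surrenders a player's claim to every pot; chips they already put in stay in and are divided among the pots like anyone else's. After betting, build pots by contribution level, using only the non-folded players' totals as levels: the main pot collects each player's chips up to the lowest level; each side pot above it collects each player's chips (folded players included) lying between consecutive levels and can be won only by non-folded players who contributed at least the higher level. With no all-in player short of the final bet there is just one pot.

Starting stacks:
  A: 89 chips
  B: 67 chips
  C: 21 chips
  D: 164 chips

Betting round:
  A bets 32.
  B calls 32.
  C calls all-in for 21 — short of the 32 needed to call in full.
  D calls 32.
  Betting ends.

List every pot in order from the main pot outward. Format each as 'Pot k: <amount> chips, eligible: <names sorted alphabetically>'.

Contributions: A=32, B=32, C=21, D=32
Pot levels (distinct totals of non-folded players): 21, 32
Layer 1-21: 21 each from A, B, C, D = 21*4 = 84 chips; eligible A, B, C, D
Layer 22-32: 11 each from A, B, D = 11*3 = 33 chips; eligible A, B, D

Pot 1: 84 chips, eligible: A, B, C, D
Pot 2: 33 chips, eligible: A, B, D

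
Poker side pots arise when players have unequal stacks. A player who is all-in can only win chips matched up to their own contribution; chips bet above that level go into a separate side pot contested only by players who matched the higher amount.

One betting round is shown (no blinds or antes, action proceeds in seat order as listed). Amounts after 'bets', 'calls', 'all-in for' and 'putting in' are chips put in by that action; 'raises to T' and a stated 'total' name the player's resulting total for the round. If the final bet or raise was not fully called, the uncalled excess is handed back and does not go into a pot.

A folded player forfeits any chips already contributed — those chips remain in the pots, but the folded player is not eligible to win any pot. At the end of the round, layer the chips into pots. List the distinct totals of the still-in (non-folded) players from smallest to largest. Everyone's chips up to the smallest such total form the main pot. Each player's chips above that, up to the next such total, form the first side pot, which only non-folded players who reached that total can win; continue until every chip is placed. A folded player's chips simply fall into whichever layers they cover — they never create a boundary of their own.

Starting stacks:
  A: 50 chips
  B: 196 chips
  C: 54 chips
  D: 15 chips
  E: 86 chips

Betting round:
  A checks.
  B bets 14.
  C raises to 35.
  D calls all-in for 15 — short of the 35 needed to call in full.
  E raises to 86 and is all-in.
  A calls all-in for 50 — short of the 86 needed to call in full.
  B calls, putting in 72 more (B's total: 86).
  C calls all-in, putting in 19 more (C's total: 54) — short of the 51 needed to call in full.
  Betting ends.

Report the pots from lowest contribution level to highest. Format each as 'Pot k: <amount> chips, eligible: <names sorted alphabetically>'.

Contributions: A=50, B=86, C=54, D=15, E=86
Pot levels (distinct totals of non-folded players): 15, 50, 54, 86
Layer 1-15: 15 each from A, B, C, D, E = 15*5 = 75 chips; eligible A, B, C, D, E
Layer 16-50: 35 each from A, B, C, E = 35*4 = 140 chips; eligible A, B, C, E
Layer 51-54: 4 each from B, C, E = 4*3 = 12 chips; eligible B, C, E
Layer 55-86: 32 each from B, E = 32*2 = 64 chips; eligible B, E

Pot 1: 75 chips, eligible: A, B, C, D, E
Pot 2: 140 chips, eligible: A, B, C, E
Pot 3: 12 chips, eligible: B, C, E
Pot 4: 64 chips, eligible: B, E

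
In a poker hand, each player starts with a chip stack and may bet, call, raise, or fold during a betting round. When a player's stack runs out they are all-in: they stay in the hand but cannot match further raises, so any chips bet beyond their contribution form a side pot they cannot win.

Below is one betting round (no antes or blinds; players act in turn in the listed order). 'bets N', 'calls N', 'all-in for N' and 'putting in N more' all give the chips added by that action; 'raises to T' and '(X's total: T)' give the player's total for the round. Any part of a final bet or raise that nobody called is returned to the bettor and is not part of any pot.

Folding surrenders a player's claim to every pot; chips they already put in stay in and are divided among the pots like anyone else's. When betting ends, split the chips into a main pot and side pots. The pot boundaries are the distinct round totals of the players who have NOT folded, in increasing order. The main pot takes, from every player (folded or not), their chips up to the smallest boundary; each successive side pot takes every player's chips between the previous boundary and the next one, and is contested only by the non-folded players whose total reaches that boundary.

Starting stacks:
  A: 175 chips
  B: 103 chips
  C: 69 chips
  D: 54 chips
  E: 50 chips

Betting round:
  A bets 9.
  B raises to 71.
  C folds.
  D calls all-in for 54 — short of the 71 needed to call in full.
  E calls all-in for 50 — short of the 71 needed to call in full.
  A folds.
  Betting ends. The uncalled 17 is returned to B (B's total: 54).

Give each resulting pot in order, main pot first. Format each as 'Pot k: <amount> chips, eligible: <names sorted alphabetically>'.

Contributions (after 17 returned to B): A=9, B=54, D=54, E=50
Folded: A, C
Pot levels (distinct totals of non-folded players): 50, 54
Layer 1-50: A 9 + B 50 + D 50 + E 50 = 159 chips; eligible B, D, E
Layer 51-54: 4 each from B, D = 4*2 = 8 chips; eligible B, D

Pot 1: 159 chips, eligible: B, D, E
Pot 2: 8 chips, eligible: B, D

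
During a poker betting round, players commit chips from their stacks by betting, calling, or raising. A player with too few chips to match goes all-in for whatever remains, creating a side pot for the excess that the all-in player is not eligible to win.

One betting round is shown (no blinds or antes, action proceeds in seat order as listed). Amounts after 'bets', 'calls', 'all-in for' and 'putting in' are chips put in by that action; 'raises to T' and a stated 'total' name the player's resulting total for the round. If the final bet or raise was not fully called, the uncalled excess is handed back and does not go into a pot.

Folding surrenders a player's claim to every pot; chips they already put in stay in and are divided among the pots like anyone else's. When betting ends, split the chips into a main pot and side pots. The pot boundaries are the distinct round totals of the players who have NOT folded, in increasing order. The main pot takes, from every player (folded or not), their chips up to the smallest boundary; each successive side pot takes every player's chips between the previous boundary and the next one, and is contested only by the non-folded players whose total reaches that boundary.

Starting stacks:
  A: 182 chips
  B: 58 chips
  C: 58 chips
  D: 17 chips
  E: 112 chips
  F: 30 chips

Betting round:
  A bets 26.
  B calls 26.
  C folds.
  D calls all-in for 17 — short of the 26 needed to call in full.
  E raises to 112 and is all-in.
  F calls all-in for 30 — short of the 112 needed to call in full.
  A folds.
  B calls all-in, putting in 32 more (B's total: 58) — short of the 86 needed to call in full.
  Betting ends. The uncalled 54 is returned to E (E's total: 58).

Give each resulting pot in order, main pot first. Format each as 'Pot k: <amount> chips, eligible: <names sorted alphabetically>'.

Contributions (after 54 returned to E): A=26, B=58, D=17, E=58, F=30
Folded: A, C
Pot levels (distinct totals of non-folded players): 17, 30, 58
Layer 1-17: 17 each from A, B, D, E, F = 17*5 = 85 chips; eligible B, D, E, F
Layer 18-30: A 9 + B 13 + E 13 + F 13 = 48 chips; eligible B, E, F
Layer 31-58: 28 each from B, E = 28*2 = 56 chips; eligible B, E

Pot 1: 85 chips, eligible: B, D, E, F
Pot 2: 48 chips, eligible: B, E, F
Pot 3: 56 chips, eligible: B, E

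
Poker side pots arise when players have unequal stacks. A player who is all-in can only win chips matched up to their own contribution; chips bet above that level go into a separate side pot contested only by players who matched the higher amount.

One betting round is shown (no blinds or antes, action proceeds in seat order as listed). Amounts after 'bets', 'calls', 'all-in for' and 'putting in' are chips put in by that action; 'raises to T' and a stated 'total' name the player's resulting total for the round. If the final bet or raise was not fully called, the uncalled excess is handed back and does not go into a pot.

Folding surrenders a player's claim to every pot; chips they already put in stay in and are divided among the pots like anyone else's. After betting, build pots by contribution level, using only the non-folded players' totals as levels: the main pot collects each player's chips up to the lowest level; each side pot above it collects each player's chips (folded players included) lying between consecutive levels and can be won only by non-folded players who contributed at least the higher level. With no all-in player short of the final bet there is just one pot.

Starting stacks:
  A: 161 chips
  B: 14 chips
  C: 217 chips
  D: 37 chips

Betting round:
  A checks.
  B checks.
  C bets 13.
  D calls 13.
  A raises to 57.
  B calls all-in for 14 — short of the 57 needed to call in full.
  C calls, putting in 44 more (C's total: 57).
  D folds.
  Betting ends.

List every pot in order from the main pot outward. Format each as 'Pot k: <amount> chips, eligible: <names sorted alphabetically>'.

Contributions: A=57, B=14, C=57, D=13
Folded: D
Pot levels (distinct totals of non-folded players): 14, 57
Layer 1-14: A 14 + B 14 + C 14 + D 13 = 55 chips; eligible A, B, C
Layer 15-57: 43 each from A, C = 43*2 = 86 chips; eligible A, C

Pot 1: 55 chips, eligible: A, B, C
Pot 2: 86 chips, eligible: A, C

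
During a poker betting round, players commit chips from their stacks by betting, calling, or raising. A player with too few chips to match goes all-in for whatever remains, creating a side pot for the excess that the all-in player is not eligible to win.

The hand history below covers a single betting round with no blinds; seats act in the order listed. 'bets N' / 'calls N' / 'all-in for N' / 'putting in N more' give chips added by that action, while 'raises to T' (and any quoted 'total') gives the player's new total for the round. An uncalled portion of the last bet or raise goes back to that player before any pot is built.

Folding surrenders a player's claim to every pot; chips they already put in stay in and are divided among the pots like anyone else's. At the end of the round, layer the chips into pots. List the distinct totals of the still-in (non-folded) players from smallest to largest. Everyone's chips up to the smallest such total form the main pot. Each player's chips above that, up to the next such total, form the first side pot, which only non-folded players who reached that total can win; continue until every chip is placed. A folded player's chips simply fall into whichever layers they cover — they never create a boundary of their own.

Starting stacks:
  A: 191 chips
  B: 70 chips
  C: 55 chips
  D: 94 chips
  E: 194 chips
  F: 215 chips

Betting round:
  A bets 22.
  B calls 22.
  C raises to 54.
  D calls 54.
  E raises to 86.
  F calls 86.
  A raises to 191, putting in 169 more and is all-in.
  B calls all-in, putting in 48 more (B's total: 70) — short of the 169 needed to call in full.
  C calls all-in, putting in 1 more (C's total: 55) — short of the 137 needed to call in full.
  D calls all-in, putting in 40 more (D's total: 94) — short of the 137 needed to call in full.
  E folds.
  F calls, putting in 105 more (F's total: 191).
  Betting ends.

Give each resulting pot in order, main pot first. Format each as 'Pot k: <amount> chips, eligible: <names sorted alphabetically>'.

Contributions: A=191, B=70, C=55, D=94, E=86, F=191
Folded: E
Pot levels (distinct totals of non-folded players): 55, 70, 94, 191
Layer 1-55: 55 each from A, B, C, D, E, F = 55*6 = 330 chips; eligible A, B, C, D, F
Layer 56-70: 15 each from A, B, D, E, F = 15*5 = 75 chips; eligible A, B, D, F
Layer 71-94: A 24 + D 24 + E 16 + F 24 = 88 chips; eligible A, D, F
Layer 95-191: 97 each from A, F = 97*2 = 194 chips; eligible A, F

Pot 1: 330 chips, eligible: A, B, C, D, F
Pot 2: 75 chips, eligible: A, B, D, F
Pot 3: 88 chips, eligible: A, D, F
Pot 4: 194 chips, eligible: A, F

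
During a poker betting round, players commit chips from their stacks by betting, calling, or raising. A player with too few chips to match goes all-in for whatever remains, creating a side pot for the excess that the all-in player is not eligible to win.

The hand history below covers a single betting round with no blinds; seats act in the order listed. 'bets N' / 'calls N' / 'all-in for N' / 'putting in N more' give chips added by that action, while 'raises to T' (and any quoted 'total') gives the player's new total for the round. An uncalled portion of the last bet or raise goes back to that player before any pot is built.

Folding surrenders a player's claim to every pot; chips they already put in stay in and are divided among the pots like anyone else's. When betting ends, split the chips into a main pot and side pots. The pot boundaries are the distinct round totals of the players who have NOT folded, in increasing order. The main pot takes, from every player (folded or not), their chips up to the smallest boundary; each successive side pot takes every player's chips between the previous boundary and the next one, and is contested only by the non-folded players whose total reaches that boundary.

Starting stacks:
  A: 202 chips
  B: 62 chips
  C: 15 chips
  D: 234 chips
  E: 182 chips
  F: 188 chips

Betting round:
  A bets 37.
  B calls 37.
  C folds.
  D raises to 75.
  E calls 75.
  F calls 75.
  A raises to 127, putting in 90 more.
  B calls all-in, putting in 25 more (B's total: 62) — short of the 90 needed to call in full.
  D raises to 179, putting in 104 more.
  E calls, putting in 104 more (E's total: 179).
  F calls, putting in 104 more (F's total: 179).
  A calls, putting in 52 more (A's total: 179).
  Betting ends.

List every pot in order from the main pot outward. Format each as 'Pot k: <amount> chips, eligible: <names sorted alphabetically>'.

Pot 1: 310 chips, eligible: A, B, D, E, F
Pot 2: 468 chips, eligible: A, D, E, F

Derivation:
Contributions: A=179, B=62, D=179, E=179, F=179
Folded: C
Pot levels (distinct totals of non-folded players): 62, 179
Layer 1-62: 62 each from A, B, D, E, F = 62*5 = 310 chips; eligible A, B, D, E, F
Layer 63-179: 117 each from A, D, E, F = 117*4 = 468 chips; eligible A, D, E, F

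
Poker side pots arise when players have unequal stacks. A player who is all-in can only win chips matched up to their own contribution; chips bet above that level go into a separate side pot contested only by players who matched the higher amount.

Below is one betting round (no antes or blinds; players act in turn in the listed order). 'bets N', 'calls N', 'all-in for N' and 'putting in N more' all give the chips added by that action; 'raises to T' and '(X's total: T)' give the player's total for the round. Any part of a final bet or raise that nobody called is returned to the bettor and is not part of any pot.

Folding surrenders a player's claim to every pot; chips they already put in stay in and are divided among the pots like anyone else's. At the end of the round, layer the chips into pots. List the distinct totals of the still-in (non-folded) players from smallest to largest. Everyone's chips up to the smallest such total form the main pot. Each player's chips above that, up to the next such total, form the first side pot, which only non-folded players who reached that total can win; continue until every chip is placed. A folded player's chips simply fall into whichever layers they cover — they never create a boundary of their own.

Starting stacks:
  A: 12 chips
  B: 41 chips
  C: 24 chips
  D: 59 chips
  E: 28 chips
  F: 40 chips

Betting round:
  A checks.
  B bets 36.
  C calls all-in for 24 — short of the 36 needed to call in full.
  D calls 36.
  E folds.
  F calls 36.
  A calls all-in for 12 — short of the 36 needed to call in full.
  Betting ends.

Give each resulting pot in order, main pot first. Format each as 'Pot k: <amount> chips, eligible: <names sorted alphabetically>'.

Contributions: A=12, B=36, C=24, D=36, F=36
Folded: E
Pot levels (distinct totals of non-folded players): 12, 24, 36
Layer 1-12: 12 each from A, B, C, D, F = 12*5 = 60 chips; eligible A, B, C, D, F
Layer 13-24: 12 each from B, C, D, F = 12*4 = 48 chips; eligible B, C, D, F
Layer 25-36: 12 each from B, D, F = 12*3 = 36 chips; eligible B, D, F

Pot 1: 60 chips, eligible: A, B, C, D, F
Pot 2: 48 chips, eligible: B, C, D, F
Pot 3: 36 chips, eligible: B, D, F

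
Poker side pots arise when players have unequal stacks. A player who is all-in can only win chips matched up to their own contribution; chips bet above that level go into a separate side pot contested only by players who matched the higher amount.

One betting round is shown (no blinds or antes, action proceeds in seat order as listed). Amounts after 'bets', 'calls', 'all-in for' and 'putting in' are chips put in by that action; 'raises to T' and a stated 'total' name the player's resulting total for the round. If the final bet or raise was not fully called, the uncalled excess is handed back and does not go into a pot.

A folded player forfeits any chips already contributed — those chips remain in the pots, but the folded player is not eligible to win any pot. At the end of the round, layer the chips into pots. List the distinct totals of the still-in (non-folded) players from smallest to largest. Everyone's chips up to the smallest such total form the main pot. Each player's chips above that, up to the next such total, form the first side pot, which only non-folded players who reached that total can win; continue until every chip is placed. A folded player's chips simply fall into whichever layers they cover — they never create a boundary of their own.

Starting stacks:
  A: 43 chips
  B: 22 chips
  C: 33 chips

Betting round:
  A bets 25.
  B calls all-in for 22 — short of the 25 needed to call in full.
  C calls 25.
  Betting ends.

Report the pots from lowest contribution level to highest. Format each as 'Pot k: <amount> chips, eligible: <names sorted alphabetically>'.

Pot 1: 66 chips, eligible: A, B, C
Pot 2: 6 chips, eligible: A, C

Derivation:
Contributions: A=25, B=22, C=25
Pot levels (distinct totals of non-folded players): 22, 25
Layer 1-22: 22 each from A, B, C = 22*3 = 66 chips; eligible A, B, C
Layer 23-25: 3 each from A, C = 3*2 = 6 chips; eligible A, C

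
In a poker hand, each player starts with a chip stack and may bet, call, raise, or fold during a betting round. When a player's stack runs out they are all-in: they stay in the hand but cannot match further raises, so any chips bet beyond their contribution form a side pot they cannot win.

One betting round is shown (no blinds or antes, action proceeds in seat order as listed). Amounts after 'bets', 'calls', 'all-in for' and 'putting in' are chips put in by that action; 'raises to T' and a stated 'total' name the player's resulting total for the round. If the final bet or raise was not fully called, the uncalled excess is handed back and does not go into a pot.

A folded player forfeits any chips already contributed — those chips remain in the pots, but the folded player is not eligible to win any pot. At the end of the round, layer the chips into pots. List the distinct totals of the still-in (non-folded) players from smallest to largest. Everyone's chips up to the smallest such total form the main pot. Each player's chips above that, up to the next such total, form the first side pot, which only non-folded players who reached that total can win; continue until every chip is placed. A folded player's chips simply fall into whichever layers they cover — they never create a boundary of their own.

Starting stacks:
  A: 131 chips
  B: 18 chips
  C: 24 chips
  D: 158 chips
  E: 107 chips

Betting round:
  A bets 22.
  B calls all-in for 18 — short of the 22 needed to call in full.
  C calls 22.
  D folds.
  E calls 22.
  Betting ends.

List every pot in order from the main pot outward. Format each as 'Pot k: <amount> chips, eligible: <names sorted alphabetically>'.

Contributions: A=22, B=18, C=22, E=22
Folded: D
Pot levels (distinct totals of non-folded players): 18, 22
Layer 1-18: 18 each from A, B, C, E = 18*4 = 72 chips; eligible A, B, C, E
Layer 19-22: 4 each from A, C, E = 4*3 = 12 chips; eligible A, C, E

Pot 1: 72 chips, eligible: A, B, C, E
Pot 2: 12 chips, eligible: A, C, E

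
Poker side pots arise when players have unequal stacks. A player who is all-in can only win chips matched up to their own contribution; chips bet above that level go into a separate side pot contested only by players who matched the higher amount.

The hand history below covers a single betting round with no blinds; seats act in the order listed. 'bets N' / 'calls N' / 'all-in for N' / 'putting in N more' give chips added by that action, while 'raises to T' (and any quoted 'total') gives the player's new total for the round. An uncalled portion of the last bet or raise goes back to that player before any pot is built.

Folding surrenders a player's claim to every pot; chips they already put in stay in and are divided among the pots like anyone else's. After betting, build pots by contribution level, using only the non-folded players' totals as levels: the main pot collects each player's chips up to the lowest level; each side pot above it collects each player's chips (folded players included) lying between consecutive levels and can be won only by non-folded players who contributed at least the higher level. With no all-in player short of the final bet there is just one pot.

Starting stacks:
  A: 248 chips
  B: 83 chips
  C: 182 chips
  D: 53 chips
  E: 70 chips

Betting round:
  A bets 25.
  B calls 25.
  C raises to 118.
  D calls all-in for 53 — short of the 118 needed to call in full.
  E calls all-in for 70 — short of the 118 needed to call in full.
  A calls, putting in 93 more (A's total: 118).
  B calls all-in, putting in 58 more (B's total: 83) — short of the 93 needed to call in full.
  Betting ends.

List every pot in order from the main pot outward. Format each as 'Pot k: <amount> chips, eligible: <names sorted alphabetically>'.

Pot 1: 265 chips, eligible: A, B, C, D, E
Pot 2: 68 chips, eligible: A, B, C, E
Pot 3: 39 chips, eligible: A, B, C
Pot 4: 70 chips, eligible: A, C

Derivation:
Contributions: A=118, B=83, C=118, D=53, E=70
Pot levels (distinct totals of non-folded players): 53, 70, 83, 118
Layer 1-53: 53 each from A, B, C, D, E = 53*5 = 265 chips; eligible A, B, C, D, E
Layer 54-70: 17 each from A, B, C, E = 17*4 = 68 chips; eligible A, B, C, E
Layer 71-83: 13 each from A, B, C = 13*3 = 39 chips; eligible A, B, C
Layer 84-118: 35 each from A, C = 35*2 = 70 chips; eligible A, C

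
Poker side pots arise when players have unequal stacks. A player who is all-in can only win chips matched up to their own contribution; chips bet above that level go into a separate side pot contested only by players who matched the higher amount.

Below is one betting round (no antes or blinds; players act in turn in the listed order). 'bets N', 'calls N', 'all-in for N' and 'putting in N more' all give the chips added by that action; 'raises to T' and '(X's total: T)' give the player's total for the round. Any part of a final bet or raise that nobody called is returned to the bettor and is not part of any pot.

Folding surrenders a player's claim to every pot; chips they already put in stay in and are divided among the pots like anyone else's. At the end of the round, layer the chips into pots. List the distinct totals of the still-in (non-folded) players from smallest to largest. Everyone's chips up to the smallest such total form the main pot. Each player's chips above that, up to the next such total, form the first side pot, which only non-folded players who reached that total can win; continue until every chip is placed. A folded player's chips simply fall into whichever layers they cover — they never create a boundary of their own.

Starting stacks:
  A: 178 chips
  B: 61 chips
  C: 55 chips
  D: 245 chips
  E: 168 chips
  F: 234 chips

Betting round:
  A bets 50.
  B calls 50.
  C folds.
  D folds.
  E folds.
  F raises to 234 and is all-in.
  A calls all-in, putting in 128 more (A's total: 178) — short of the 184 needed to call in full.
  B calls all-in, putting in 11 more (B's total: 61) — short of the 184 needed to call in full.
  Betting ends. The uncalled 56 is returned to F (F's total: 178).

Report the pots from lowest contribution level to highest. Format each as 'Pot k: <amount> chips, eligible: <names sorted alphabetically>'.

Pot 1: 183 chips, eligible: A, B, F
Pot 2: 234 chips, eligible: A, F

Derivation:
Contributions (after 56 returned to F): A=178, B=61, F=178
Folded: C, D, E
Pot levels (distinct totals of non-folded players): 61, 178
Layer 1-61: 61 each from A, B, F = 61*3 = 183 chips; eligible A, B, F
Layer 62-178: 117 each from A, F = 117*2 = 234 chips; eligible A, F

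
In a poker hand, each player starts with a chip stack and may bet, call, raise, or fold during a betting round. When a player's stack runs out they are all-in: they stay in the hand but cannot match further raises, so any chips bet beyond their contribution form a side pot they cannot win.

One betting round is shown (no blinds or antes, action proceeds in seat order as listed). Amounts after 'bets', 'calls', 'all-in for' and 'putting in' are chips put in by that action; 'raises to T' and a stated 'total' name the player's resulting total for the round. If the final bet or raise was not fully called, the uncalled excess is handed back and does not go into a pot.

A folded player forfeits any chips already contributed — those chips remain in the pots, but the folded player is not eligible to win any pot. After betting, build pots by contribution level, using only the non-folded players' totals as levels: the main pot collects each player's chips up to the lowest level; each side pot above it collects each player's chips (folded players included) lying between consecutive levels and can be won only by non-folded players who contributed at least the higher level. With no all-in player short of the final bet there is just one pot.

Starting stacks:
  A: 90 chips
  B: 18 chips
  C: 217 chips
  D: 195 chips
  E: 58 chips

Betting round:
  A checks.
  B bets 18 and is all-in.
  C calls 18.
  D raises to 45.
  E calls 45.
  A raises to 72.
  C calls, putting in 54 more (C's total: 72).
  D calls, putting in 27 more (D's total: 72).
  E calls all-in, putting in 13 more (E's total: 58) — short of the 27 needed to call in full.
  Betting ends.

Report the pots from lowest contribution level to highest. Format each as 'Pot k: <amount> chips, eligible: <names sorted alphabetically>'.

Contributions: A=72, B=18, C=72, D=72, E=58
Pot levels (distinct totals of non-folded players): 18, 58, 72
Layer 1-18: 18 each from A, B, C, D, E = 18*5 = 90 chips; eligible A, B, C, D, E
Layer 19-58: 40 each from A, C, D, E = 40*4 = 160 chips; eligible A, C, D, E
Layer 59-72: 14 each from A, C, D = 14*3 = 42 chips; eligible A, C, D

Pot 1: 90 chips, eligible: A, B, C, D, E
Pot 2: 160 chips, eligible: A, C, D, E
Pot 3: 42 chips, eligible: A, C, D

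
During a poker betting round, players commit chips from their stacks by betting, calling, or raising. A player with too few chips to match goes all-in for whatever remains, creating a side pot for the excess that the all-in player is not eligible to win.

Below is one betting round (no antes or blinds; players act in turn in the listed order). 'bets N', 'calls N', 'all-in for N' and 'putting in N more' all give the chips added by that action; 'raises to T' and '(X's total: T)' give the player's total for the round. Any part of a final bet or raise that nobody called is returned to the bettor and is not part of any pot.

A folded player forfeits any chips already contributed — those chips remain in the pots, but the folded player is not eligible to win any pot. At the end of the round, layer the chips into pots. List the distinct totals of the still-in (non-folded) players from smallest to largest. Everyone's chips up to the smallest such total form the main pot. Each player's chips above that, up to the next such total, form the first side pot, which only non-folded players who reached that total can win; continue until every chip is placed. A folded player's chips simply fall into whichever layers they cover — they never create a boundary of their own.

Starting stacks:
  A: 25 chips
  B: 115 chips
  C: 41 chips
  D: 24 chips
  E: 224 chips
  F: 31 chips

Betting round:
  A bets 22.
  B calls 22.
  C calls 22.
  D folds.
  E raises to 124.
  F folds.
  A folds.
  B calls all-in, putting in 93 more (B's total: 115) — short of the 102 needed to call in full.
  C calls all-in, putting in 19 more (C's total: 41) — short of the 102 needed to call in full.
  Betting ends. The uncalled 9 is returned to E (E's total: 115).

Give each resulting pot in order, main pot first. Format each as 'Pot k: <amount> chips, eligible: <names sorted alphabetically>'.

Pot 1: 145 chips, eligible: B, C, E
Pot 2: 148 chips, eligible: B, E

Derivation:
Contributions (after 9 returned to E): A=22, B=115, C=41, E=115
Folded: A, D, F
Pot levels (distinct totals of non-folded players): 41, 115
Layer 1-41: A 22 + B 41 + C 41 + E 41 = 145 chips; eligible B, C, E
Layer 42-115: 74 each from B, E = 74*2 = 148 chips; eligible B, E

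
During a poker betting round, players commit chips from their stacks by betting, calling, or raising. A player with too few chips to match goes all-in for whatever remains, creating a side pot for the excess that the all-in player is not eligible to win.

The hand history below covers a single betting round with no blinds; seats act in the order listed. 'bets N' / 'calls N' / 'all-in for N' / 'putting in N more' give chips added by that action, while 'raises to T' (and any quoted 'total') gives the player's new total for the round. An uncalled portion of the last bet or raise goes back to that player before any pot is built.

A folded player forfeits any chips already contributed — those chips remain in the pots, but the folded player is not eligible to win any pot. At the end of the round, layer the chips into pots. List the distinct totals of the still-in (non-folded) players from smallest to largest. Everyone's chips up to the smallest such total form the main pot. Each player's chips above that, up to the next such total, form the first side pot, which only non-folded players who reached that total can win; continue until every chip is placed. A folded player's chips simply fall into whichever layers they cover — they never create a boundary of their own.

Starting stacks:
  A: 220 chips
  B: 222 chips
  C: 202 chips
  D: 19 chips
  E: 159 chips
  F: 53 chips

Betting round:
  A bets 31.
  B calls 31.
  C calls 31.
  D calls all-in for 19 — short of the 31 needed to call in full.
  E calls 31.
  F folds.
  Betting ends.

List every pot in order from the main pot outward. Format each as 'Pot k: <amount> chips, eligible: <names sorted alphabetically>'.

Pot 1: 95 chips, eligible: A, B, C, D, E
Pot 2: 48 chips, eligible: A, B, C, E

Derivation:
Contributions: A=31, B=31, C=31, D=19, E=31
Folded: F
Pot levels (distinct totals of non-folded players): 19, 31
Layer 1-19: 19 each from A, B, C, D, E = 19*5 = 95 chips; eligible A, B, C, D, E
Layer 20-31: 12 each from A, B, C, E = 12*4 = 48 chips; eligible A, B, C, E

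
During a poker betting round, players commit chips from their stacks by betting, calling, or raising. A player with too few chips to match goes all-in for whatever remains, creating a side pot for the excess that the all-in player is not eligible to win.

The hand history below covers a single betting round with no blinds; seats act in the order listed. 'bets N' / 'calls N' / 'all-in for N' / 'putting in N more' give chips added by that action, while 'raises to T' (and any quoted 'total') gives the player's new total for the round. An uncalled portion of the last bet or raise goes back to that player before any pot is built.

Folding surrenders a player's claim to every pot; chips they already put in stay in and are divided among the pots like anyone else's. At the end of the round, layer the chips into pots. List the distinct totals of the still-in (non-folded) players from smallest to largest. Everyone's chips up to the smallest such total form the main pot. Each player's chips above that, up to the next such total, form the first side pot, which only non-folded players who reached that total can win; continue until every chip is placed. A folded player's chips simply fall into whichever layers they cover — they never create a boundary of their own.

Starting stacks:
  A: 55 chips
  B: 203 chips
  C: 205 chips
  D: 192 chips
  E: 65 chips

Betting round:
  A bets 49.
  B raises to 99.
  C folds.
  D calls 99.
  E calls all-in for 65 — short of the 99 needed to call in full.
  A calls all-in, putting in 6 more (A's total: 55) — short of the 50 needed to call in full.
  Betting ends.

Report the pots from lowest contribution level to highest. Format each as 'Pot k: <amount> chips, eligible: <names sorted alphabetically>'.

Contributions: A=55, B=99, D=99, E=65
Folded: C
Pot levels (distinct totals of non-folded players): 55, 65, 99
Layer 1-55: 55 each from A, B, D, E = 55*4 = 220 chips; eligible A, B, D, E
Layer 56-65: 10 each from B, D, E = 10*3 = 30 chips; eligible B, D, E
Layer 66-99: 34 each from B, D = 34*2 = 68 chips; eligible B, D

Pot 1: 220 chips, eligible: A, B, D, E
Pot 2: 30 chips, eligible: B, D, E
Pot 3: 68 chips, eligible: B, D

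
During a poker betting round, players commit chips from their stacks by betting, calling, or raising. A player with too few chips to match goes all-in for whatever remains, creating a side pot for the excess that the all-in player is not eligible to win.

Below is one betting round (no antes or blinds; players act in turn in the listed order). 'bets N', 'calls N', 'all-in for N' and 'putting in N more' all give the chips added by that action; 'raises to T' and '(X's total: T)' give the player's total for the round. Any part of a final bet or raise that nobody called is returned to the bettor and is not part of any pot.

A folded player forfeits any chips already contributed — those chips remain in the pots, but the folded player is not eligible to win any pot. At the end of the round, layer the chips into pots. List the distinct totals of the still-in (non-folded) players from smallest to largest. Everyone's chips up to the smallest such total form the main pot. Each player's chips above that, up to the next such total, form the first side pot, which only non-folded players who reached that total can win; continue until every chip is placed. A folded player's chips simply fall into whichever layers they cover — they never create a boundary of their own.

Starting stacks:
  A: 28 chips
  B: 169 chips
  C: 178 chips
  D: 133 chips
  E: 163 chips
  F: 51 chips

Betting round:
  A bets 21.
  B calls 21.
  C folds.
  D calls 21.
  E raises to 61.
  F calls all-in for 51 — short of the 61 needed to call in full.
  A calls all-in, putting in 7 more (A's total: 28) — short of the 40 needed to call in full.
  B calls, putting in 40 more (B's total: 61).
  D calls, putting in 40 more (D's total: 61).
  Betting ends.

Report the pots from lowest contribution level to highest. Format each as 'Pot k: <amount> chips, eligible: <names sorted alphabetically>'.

Pot 1: 140 chips, eligible: A, B, D, E, F
Pot 2: 92 chips, eligible: B, D, E, F
Pot 3: 30 chips, eligible: B, D, E

Derivation:
Contributions: A=28, B=61, D=61, E=61, F=51
Folded: C
Pot levels (distinct totals of non-folded players): 28, 51, 61
Layer 1-28: 28 each from A, B, D, E, F = 28*5 = 140 chips; eligible A, B, D, E, F
Layer 29-51: 23 each from B, D, E, F = 23*4 = 92 chips; eligible B, D, E, F
Layer 52-61: 10 each from B, D, E = 10*3 = 30 chips; eligible B, D, E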